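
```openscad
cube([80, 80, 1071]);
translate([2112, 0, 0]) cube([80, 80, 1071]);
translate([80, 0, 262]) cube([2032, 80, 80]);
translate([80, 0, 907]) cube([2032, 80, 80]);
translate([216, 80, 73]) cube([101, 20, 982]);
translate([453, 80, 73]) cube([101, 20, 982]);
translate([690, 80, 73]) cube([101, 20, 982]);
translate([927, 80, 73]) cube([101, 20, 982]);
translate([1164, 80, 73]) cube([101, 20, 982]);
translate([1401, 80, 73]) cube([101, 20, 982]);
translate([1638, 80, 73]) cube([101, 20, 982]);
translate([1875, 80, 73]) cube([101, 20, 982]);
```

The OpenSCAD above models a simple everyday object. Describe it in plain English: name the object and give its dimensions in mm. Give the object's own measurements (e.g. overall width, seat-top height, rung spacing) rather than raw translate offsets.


A fence section. Two 80×80 mm posts, 1071 mm tall, stand on the floor with a clear span of 2032 mm between their inner faces. Two horizontal rails of 80×80 mm section span the gap between the posts with their undersides at z = 262 mm and z = 907 mm, flush with the posts' −y face. 8 pickets, each 101 mm wide, 20 mm thick and 982 mm tall, are fixed to the +y face of the rails with their bottoms at z = 73 mm, spaced across the span with a 136 mm gap after the −x post and between neighbouring pickets and before the +x post.


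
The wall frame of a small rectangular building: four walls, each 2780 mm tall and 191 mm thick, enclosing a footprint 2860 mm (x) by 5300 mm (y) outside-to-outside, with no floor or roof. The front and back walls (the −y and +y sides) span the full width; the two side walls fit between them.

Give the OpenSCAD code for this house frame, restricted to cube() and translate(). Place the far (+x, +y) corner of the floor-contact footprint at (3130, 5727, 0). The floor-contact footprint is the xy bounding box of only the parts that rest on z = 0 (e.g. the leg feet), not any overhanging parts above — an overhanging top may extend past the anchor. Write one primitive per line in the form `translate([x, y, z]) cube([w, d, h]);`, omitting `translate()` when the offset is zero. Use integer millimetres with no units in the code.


translate([270, 427, 0]) cube([2860, 191, 2780]);
translate([270, 5536, 0]) cube([2860, 191, 2780]);
translate([270, 618, 0]) cube([191, 4918, 2780]);
translate([2939, 618, 0]) cube([191, 4918, 2780]);


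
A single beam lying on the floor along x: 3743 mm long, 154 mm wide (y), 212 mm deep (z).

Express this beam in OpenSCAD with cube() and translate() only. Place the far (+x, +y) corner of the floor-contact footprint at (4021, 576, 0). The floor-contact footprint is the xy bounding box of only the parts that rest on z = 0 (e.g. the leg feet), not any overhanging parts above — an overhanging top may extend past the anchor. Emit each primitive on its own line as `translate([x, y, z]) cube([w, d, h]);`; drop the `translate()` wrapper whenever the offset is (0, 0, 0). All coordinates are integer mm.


translate([278, 422, 0]) cube([3743, 154, 212]);


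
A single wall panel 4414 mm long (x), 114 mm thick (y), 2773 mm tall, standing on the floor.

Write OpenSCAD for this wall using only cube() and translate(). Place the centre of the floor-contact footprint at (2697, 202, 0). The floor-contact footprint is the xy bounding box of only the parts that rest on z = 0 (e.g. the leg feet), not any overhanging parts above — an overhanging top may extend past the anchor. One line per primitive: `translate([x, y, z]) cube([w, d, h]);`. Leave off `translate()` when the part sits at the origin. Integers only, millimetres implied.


translate([490, 145, 0]) cube([4414, 114, 2773]);


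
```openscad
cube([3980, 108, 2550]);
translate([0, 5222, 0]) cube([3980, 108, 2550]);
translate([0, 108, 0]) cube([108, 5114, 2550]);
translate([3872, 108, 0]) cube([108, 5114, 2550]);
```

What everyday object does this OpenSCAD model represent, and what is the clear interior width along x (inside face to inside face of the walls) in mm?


A house (or room) frame. The interior width is 3764 mm.

Four 2550 mm walls enclosing a rectangle with no floor or roof — a room or house frame. Outside width is 3980 mm and wall thickness is 108 mm, so the interior width is 3980 − 2 × 108 = 3764 mm.


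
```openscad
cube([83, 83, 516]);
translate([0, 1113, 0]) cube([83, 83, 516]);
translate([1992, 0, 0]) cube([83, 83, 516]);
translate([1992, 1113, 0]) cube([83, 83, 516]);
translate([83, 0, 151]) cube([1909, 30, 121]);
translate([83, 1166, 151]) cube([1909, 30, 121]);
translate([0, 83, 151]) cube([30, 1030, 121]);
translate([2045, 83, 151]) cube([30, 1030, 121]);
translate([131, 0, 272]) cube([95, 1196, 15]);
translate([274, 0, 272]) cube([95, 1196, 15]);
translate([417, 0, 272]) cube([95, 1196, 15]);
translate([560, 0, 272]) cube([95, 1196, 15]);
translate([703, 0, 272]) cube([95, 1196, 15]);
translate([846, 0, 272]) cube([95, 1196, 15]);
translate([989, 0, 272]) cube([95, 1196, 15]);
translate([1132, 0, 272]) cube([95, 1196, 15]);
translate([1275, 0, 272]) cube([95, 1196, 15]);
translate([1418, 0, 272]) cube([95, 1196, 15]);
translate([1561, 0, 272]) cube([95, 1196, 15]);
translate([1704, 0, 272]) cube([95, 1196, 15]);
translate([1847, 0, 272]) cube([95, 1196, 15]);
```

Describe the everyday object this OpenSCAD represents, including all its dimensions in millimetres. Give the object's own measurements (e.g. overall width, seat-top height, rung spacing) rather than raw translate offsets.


A bed frame 2075 mm long (x) by 1196 mm wide (y). Four 83×83 mm corner posts, 516 mm tall, at the corners of the footprint. Four rails of 30 mm thickness and 121 mm height run between adjacent posts with their undersides at z = 151 mm, their outer faces flush with the outside of the frame (the two x-running rails run between the posts' inner faces; the two y-running rails run between the posts' inner faces). 13 slats, each 95 mm wide (x) and 15 mm thick, lie across the top of the two x-running rails, running the full 1196 mm width of the frame in y; along x they sit between the end posts with a 48 mm gap after the −x posts and between neighbouring slats, leaving 50 mm before the +x posts.


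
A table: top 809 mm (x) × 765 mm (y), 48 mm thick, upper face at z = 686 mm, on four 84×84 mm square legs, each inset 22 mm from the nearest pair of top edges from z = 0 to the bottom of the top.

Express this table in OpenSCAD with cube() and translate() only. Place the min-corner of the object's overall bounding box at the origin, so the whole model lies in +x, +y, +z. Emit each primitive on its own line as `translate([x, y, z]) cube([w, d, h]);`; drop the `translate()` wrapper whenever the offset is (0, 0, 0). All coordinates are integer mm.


translate([0, 0, 638]) cube([809, 765, 48]);
translate([22, 22, 0]) cube([84, 84, 638]);
translate([703, 22, 0]) cube([84, 84, 638]);
translate([22, 659, 0]) cube([84, 84, 638]);
translate([703, 659, 0]) cube([84, 84, 638]);


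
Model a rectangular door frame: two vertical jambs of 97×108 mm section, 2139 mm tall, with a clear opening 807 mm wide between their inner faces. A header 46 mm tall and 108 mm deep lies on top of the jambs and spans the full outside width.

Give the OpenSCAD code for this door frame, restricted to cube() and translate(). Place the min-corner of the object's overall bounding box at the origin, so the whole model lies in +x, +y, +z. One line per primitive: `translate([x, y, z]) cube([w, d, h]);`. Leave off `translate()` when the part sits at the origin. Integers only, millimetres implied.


cube([97, 108, 2139]);
translate([904, 0, 0]) cube([97, 108, 2139]);
translate([0, 0, 2139]) cube([1001, 108, 46]);


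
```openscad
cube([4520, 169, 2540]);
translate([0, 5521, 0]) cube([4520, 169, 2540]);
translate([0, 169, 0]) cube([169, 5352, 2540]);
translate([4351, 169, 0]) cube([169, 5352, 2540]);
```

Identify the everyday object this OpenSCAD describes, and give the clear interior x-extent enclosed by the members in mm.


A house (or room) frame. The interior width is 4182 mm.

Four 2540 mm walls enclosing a rectangle with no floor or roof — a room or house frame. Outside width is 4520 mm and wall thickness is 169 mm, so the interior width is 4520 − 2 × 169 = 4182 mm.


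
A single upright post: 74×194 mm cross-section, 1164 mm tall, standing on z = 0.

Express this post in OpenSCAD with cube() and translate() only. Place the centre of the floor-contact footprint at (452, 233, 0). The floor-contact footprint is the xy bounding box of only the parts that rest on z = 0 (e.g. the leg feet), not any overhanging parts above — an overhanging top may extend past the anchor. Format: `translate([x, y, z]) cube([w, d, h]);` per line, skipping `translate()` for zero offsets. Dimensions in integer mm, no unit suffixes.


translate([415, 136, 0]) cube([74, 194, 1164]);


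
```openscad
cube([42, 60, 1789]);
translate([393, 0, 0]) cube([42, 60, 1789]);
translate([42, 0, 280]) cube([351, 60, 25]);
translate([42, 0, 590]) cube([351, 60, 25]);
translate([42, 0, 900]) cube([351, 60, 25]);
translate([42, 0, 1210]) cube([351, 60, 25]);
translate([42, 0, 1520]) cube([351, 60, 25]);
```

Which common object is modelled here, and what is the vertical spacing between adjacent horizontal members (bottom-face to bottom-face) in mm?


A ladder. The rung spacing is 310 mm.

Two tall 42×60 posts with 5 short bars between them — a ladder. Adjacent rungs sit at z = 280 and z = 590, so the spacing is 590 − 280 = 310 mm.


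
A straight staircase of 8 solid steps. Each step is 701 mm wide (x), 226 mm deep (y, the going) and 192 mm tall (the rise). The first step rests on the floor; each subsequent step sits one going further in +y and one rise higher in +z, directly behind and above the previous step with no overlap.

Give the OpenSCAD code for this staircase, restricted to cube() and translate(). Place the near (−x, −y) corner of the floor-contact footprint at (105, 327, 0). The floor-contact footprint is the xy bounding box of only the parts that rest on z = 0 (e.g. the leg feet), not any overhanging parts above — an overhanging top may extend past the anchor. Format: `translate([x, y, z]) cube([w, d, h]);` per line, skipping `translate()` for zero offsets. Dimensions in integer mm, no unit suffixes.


translate([105, 327, 0]) cube([701, 226, 192]);
translate([105, 553, 192]) cube([701, 226, 192]);
translate([105, 779, 384]) cube([701, 226, 192]);
translate([105, 1005, 576]) cube([701, 226, 192]);
translate([105, 1231, 768]) cube([701, 226, 192]);
translate([105, 1457, 960]) cube([701, 226, 192]);
translate([105, 1683, 1152]) cube([701, 226, 192]);
translate([105, 1909, 1344]) cube([701, 226, 192]);


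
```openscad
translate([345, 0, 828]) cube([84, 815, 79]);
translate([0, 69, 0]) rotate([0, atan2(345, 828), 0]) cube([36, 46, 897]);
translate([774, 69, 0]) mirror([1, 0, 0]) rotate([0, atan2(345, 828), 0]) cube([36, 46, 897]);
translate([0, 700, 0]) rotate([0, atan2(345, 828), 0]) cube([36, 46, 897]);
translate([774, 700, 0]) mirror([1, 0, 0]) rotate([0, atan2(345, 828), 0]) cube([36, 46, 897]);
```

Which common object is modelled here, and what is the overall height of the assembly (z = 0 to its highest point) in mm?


A sawhorse. The overall height is 907 mm.

A beam across two mirrored pairs of raked legs — a sawhorse. The beam's underside is at z = 828 (matching the legs' vertical rise in atan2(345, 828)) and the beam is 79 mm tall, so its top is at 828 + 79 = 907 mm. The raked legs top out at the beam's underside, so that is the highest point.


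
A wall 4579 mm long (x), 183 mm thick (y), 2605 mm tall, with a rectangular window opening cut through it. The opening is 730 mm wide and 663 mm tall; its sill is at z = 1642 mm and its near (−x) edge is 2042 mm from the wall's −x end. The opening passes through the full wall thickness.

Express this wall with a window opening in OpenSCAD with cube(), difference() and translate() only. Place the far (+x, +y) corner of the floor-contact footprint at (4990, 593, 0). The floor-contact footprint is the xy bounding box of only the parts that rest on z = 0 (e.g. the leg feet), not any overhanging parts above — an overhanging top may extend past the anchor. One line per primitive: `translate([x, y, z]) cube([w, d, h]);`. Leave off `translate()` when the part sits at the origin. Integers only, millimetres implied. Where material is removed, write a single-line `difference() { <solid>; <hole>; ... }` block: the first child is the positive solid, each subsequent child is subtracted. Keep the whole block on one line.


difference() { translate([411, 410, 0]) cube([4579, 183, 2605]); translate([2453, 410, 1642]) cube([730, 183, 663]); }


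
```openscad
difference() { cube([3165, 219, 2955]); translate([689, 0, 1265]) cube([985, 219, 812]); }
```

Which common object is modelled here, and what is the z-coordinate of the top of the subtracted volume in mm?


A wall with a window opening. The window head height is 2077 mm.

A wall with a rectangular opening subtracted — a window. Sill at z = 1265, opening 812 mm tall, so the head is at 1265 + 812 = 2077 mm.


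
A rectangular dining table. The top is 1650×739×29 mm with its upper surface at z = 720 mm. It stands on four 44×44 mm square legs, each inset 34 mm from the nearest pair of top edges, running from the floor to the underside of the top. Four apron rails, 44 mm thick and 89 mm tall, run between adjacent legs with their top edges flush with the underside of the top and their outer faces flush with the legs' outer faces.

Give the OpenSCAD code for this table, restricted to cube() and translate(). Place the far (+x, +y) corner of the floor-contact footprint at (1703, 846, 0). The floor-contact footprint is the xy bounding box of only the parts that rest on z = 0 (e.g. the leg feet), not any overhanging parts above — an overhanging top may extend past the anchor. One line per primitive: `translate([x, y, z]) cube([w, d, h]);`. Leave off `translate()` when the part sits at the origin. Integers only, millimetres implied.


translate([87, 141, 691]) cube([1650, 739, 29]);
translate([121, 175, 0]) cube([44, 44, 691]);
translate([1659, 175, 0]) cube([44, 44, 691]);
translate([121, 802, 0]) cube([44, 44, 691]);
translate([1659, 802, 0]) cube([44, 44, 691]);
translate([165, 175, 602]) cube([1494, 44, 89]);
translate([165, 802, 602]) cube([1494, 44, 89]);
translate([121, 219, 602]) cube([44, 583, 89]);
translate([1659, 219, 602]) cube([44, 583, 89]);


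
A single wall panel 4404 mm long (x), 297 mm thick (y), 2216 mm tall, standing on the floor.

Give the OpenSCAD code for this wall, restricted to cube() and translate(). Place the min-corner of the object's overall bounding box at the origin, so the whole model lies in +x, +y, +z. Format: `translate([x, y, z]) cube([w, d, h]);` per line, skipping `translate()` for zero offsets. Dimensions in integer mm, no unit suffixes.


cube([4404, 297, 2216]);


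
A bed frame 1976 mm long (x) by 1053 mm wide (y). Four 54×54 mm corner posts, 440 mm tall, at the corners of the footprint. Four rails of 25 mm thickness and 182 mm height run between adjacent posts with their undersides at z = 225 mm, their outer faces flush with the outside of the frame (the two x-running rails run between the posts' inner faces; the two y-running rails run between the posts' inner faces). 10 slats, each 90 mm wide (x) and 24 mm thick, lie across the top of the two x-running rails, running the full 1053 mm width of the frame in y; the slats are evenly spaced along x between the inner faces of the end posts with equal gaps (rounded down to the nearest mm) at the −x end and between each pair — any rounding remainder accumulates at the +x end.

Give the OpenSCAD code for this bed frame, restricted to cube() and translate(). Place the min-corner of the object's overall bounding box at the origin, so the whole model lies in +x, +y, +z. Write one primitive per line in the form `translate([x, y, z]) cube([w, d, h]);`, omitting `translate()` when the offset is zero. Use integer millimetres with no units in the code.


// slat z = rail_z + rail_h = 225 + 182 = 407
// slat gap = ⌊(1868 − 10·90) / 11⌋ = 88
cube([54, 54, 440]);
translate([0, 999, 0]) cube([54, 54, 440]);
translate([1922, 0, 0]) cube([54, 54, 440]);
translate([1922, 999, 0]) cube([54, 54, 440]);
translate([54, 0, 225]) cube([1868, 25, 182]);
translate([54, 1028, 225]) cube([1868, 25, 182]);
translate([0, 54, 225]) cube([25, 945, 182]);
translate([1951, 54, 225]) cube([25, 945, 182]);
translate([142, 0, 407]) cube([90, 1053, 24]);
translate([320, 0, 407]) cube([90, 1053, 24]);
translate([498, 0, 407]) cube([90, 1053, 24]);
translate([676, 0, 407]) cube([90, 1053, 24]);
translate([854, 0, 407]) cube([90, 1053, 24]);
translate([1032, 0, 407]) cube([90, 1053, 24]);
translate([1210, 0, 407]) cube([90, 1053, 24]);
translate([1388, 0, 407]) cube([90, 1053, 24]);
translate([1566, 0, 407]) cube([90, 1053, 24]);
translate([1744, 0, 407]) cube([90, 1053, 24]);


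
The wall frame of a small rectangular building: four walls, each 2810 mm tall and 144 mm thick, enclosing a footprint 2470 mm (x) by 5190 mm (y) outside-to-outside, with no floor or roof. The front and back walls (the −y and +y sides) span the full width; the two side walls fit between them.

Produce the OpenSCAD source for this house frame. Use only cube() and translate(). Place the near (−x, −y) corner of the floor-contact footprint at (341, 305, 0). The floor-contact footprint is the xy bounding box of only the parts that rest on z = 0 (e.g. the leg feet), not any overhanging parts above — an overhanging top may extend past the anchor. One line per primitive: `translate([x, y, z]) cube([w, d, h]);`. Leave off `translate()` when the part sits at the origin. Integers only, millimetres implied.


translate([341, 305, 0]) cube([2470, 144, 2810]);
translate([341, 5351, 0]) cube([2470, 144, 2810]);
translate([341, 449, 0]) cube([144, 4902, 2810]);
translate([2667, 449, 0]) cube([144, 4902, 2810]);


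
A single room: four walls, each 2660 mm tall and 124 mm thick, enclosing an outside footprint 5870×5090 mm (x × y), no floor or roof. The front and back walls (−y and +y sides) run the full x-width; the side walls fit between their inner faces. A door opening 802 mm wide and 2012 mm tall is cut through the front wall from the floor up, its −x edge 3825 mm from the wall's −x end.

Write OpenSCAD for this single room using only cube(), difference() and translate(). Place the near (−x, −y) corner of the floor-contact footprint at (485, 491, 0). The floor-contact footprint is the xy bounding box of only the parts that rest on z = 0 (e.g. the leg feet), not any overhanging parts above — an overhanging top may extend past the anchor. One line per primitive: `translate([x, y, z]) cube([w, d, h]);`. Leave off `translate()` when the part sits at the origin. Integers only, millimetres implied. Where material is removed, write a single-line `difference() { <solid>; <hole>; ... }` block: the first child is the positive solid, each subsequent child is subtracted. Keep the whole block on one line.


difference() { translate([485, 491, 0]) cube([5870, 124, 2660]); translate([4310, 491, 0]) cube([802, 124, 2012]); }
translate([485, 5457, 0]) cube([5870, 124, 2660]);
translate([485, 615, 0]) cube([124, 4842, 2660]);
translate([6231, 615, 0]) cube([124, 4842, 2660]);


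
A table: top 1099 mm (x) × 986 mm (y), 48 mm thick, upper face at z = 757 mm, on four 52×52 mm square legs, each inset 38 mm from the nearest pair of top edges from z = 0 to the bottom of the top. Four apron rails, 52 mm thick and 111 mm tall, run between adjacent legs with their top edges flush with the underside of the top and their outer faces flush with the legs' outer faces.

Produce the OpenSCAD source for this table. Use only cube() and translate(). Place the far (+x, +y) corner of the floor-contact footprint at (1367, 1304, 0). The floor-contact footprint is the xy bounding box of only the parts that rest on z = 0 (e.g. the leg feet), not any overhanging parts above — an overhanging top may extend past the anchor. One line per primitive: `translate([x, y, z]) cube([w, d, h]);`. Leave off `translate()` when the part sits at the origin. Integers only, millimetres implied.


translate([306, 356, 709]) cube([1099, 986, 48]);
translate([344, 394, 0]) cube([52, 52, 709]);
translate([1315, 394, 0]) cube([52, 52, 709]);
translate([344, 1252, 0]) cube([52, 52, 709]);
translate([1315, 1252, 0]) cube([52, 52, 709]);
translate([396, 394, 598]) cube([919, 52, 111]);
translate([396, 1252, 598]) cube([919, 52, 111]);
translate([344, 446, 598]) cube([52, 806, 111]);
translate([1315, 446, 598]) cube([52, 806, 111]);


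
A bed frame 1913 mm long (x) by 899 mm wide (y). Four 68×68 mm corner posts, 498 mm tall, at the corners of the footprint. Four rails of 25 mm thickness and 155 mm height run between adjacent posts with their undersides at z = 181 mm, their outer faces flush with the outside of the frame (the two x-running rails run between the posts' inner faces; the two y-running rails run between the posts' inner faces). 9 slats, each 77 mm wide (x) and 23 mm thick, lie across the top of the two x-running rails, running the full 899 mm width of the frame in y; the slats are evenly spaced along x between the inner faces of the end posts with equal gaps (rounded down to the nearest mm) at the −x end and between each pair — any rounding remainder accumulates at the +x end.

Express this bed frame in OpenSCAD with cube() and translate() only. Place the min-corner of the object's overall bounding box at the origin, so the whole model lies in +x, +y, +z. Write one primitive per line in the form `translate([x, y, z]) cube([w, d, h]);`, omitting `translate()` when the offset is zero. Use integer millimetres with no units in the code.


// slat z = rail_z + rail_h = 181 + 155 = 336
// slat gap = ⌊(1777 − 9·77) / 10⌋ = 108
cube([68, 68, 498]);
translate([0, 831, 0]) cube([68, 68, 498]);
translate([1845, 0, 0]) cube([68, 68, 498]);
translate([1845, 831, 0]) cube([68, 68, 498]);
translate([68, 0, 181]) cube([1777, 25, 155]);
translate([68, 874, 181]) cube([1777, 25, 155]);
translate([0, 68, 181]) cube([25, 763, 155]);
translate([1888, 68, 181]) cube([25, 763, 155]);
translate([176, 0, 336]) cube([77, 899, 23]);
translate([361, 0, 336]) cube([77, 899, 23]);
translate([546, 0, 336]) cube([77, 899, 23]);
translate([731, 0, 336]) cube([77, 899, 23]);
translate([916, 0, 336]) cube([77, 899, 23]);
translate([1101, 0, 336]) cube([77, 899, 23]);
translate([1286, 0, 336]) cube([77, 899, 23]);
translate([1471, 0, 336]) cube([77, 899, 23]);
translate([1656, 0, 336]) cube([77, 899, 23]);


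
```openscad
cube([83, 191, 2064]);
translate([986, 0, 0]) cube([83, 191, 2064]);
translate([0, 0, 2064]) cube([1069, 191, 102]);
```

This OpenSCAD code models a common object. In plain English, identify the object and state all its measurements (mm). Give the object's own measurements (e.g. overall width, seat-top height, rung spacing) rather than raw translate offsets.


A door frame. The clear opening is 903 mm wide and 2064 mm high. Two 83 mm wide jambs, 191 mm deep, stand either side of the opening from the floor to the top of the opening. A 102 mm thick head sits across the top of both jambs, spanning the full outside width of the frame.


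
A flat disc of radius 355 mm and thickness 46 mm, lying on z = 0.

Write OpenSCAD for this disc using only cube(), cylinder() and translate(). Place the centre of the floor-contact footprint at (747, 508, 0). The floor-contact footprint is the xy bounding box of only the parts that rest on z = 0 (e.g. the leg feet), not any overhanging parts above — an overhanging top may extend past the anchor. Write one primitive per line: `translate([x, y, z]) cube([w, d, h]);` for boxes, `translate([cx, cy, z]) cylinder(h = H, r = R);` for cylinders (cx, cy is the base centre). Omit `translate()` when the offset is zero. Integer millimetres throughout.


translate([747, 508, 0]) cylinder(h = 46, r = 355);


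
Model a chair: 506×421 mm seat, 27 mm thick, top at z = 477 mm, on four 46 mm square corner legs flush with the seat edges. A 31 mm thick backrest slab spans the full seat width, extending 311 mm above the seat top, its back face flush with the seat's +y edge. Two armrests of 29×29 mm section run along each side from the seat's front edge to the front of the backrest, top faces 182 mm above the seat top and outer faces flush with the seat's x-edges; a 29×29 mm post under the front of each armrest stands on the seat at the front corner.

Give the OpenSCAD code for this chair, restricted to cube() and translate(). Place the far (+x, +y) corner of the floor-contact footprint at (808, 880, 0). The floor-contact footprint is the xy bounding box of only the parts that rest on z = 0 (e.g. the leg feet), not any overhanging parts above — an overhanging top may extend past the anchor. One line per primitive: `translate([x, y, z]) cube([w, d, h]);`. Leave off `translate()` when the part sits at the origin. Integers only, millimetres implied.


translate([302, 459, 450]) cube([506, 421, 27]);
translate([302, 459, 0]) cube([46, 46, 450]);
translate([762, 459, 0]) cube([46, 46, 450]);
translate([302, 834, 0]) cube([46, 46, 450]);
translate([762, 834, 0]) cube([46, 46, 450]);
translate([302, 849, 477]) cube([506, 31, 311]);
translate([302, 459, 630]) cube([29, 390, 29]);
translate([779, 459, 630]) cube([29, 390, 29]);
translate([302, 459, 477]) cube([29, 29, 153]);
translate([779, 459, 477]) cube([29, 29, 153]);


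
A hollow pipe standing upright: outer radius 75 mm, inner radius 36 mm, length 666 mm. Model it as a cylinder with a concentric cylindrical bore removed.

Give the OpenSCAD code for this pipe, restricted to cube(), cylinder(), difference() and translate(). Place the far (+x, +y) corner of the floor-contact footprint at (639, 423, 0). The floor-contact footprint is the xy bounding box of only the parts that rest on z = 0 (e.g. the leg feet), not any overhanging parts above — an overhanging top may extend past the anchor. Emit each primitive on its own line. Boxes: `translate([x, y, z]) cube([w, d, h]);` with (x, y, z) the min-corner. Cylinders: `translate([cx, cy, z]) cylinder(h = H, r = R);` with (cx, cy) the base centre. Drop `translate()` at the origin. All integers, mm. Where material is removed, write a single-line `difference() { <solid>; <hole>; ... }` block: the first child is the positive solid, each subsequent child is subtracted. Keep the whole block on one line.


difference() { translate([564, 348, 0]) cylinder(h = 666, r = 75); translate([564, 348, 0]) cylinder(h = 666, r = 36); }


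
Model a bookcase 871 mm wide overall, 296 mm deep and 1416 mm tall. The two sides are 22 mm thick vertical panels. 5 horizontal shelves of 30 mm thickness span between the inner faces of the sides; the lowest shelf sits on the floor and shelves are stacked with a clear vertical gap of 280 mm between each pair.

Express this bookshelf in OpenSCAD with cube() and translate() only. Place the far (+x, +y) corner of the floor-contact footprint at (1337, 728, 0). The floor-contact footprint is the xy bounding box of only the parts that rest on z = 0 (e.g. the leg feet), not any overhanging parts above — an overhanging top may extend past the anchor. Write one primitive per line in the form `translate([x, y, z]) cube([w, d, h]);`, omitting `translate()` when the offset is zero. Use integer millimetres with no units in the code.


translate([466, 432, 0]) cube([22, 296, 1416]);
translate([1315, 432, 0]) cube([22, 296, 1416]);
translate([488, 432, 0]) cube([827, 296, 30]);
translate([488, 432, 310]) cube([827, 296, 30]);
translate([488, 432, 620]) cube([827, 296, 30]);
translate([488, 432, 930]) cube([827, 296, 30]);
translate([488, 432, 1240]) cube([827, 296, 30]);


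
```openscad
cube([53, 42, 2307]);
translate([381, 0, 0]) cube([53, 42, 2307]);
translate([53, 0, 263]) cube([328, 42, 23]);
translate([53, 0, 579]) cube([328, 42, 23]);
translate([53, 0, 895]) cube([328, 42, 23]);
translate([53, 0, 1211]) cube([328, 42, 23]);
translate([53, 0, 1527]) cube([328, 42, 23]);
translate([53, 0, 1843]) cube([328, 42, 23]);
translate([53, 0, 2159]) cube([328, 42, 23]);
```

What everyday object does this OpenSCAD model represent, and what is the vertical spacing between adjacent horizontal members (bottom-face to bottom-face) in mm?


A ladder. The rung spacing is 316 mm.

Two tall 53×42 posts with 7 short bars between them — a ladder. Adjacent rungs sit at z = 263 and z = 579, so the spacing is 579 − 263 = 316 mm.


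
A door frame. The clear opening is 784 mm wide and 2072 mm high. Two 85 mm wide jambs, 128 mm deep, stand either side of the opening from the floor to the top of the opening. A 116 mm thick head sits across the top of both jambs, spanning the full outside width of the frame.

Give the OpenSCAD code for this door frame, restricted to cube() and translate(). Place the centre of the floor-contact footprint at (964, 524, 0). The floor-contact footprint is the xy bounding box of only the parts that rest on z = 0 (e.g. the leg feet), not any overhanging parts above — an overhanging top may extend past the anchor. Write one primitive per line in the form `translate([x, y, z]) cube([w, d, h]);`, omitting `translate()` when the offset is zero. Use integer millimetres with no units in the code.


translate([487, 460, 0]) cube([85, 128, 2072]);
translate([1356, 460, 0]) cube([85, 128, 2072]);
translate([487, 460, 2072]) cube([954, 128, 116]);


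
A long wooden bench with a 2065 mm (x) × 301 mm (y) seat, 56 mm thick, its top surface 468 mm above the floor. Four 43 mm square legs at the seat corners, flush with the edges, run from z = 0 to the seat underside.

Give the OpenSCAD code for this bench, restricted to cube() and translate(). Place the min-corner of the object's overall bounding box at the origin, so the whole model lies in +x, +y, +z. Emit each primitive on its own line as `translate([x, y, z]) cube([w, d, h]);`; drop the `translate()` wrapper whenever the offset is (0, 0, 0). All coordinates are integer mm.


// leg_h = 468 − 56 = 412
translate([0, 0, 412]) cube([2065, 301, 56]);
cube([43, 43, 412]);
translate([0, 258, 0]) cube([43, 43, 412]);
translate([2022, 0, 0]) cube([43, 43, 412]);
translate([2022, 258, 0]) cube([43, 43, 412]);


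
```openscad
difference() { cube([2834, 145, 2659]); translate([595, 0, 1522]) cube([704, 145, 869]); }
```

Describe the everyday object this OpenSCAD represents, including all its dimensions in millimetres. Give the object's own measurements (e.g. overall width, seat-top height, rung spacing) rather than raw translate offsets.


A wall 2834 mm long (x), 145 mm thick (y), 2659 mm tall, with a rectangular window opening cut through it. The opening is 704 mm wide and 869 mm tall; its sill is at z = 1522 mm and its near (−x) edge is 595 mm from the wall's −x end. The opening passes through the full wall thickness.


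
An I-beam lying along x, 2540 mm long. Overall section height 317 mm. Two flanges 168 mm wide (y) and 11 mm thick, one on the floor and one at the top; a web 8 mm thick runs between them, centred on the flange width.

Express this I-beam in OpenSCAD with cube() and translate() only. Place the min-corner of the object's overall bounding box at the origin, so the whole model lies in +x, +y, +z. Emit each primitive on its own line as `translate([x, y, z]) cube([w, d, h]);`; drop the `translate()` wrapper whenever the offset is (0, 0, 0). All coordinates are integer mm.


cube([2540, 168, 11]);
translate([0, 80, 11]) cube([2540, 8, 295]);
translate([0, 0, 306]) cube([2540, 168, 11]);


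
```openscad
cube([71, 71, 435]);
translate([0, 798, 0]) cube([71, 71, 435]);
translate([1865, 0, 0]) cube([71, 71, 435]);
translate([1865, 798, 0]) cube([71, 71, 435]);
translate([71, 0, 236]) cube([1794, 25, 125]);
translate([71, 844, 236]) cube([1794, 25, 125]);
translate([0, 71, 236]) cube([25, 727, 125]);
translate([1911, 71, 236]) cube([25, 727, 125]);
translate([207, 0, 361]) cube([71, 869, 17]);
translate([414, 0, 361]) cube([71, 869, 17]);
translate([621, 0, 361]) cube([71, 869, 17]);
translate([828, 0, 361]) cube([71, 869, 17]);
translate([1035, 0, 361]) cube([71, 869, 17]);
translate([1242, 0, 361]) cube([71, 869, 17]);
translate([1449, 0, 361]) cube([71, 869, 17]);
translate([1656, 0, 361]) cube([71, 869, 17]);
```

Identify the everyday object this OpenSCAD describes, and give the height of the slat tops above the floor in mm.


A bed frame. The slat-top height is 378 mm.

Four posts, four rails, and a row of slats — a bed frame. Slats sit on the rails at z = 236 + 125 = 361; with slat thickness 17, the top is 378 mm.


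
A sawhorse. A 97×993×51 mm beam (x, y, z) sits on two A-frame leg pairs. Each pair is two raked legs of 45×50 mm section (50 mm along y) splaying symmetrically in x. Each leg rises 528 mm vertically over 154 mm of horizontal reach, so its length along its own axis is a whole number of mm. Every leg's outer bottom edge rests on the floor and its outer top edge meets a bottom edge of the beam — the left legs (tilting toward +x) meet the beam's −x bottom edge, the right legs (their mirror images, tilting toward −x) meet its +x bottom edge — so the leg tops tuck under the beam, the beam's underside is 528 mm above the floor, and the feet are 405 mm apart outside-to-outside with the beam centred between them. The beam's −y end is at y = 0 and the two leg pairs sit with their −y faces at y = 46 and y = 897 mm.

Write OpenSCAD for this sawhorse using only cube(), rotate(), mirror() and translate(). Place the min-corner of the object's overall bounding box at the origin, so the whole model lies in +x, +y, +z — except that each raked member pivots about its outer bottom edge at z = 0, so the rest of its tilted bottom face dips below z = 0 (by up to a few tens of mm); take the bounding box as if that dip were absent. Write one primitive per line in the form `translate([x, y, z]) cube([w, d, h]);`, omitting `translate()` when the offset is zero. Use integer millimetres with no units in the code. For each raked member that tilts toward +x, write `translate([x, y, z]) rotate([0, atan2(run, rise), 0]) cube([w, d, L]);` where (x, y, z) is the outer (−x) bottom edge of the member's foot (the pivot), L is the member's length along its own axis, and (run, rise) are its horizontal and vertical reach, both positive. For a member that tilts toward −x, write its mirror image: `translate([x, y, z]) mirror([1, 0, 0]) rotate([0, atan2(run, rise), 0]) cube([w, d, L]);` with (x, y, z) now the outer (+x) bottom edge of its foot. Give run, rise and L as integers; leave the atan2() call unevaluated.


translate([154, 0, 528]) cube([97, 993, 51]);
translate([0, 46, 0]) rotate([0, atan2(154, 528), 0]) cube([45, 50, 550]);
translate([405, 46, 0]) mirror([1, 0, 0]) rotate([0, atan2(154, 528), 0]) cube([45, 50, 550]);
translate([0, 897, 0]) rotate([0, atan2(154, 528), 0]) cube([45, 50, 550]);
translate([405, 897, 0]) mirror([1, 0, 0]) rotate([0, atan2(154, 528), 0]) cube([45, 50, 550]);


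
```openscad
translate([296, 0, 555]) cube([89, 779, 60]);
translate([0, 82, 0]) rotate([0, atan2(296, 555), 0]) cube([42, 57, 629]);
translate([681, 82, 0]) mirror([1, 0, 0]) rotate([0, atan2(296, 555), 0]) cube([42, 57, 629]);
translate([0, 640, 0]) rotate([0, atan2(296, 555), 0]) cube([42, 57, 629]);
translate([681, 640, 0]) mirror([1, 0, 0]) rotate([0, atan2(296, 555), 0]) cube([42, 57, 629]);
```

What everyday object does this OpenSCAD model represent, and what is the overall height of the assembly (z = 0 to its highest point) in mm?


A sawhorse. The overall height is 615 mm.

A beam across two mirrored pairs of raked legs — a sawhorse. The beam's underside is at z = 555 (matching the legs' vertical rise in atan2(296, 555)) and the beam is 60 mm tall, so its top is at 555 + 60 = 615 mm. The raked legs top out at the beam's underside, so that is the highest point.


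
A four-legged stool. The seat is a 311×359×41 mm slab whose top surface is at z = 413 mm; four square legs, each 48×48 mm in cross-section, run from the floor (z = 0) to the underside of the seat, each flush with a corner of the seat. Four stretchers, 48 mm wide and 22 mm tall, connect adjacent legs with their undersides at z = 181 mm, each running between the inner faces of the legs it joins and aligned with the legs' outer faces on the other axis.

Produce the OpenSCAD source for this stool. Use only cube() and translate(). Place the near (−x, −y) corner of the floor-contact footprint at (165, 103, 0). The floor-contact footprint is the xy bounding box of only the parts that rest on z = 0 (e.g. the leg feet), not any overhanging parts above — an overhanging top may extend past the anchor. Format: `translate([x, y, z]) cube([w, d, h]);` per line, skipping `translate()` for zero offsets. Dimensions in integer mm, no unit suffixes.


// leg_h = 413 - 41 = 372
// stretcher span = 311 - 2*48 = 215
translate([165, 103, 372]) cube([311, 359, 41]);
translate([165, 103, 0]) cube([48, 48, 372]);
translate([428, 103, 0]) cube([48, 48, 372]);
translate([165, 414, 0]) cube([48, 48, 372]);
translate([428, 414, 0]) cube([48, 48, 372]);
translate([213, 103, 181]) cube([215, 48, 22]);
translate([213, 414, 181]) cube([215, 48, 22]);
translate([165, 151, 181]) cube([48, 263, 22]);
translate([428, 151, 181]) cube([48, 263, 22]);


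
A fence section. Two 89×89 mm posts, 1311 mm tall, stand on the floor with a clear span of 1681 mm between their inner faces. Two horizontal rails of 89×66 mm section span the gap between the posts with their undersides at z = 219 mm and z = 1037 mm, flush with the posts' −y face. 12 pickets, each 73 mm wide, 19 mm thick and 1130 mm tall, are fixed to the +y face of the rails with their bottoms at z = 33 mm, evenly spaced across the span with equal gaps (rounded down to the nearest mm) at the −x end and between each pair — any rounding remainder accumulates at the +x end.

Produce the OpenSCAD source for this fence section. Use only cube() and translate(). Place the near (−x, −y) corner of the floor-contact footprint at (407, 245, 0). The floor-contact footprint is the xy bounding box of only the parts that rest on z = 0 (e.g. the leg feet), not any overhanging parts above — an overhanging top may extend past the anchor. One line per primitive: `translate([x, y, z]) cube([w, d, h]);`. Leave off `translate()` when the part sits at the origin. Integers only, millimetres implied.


translate([407, 245, 0]) cube([89, 89, 1311]);
translate([2177, 245, 0]) cube([89, 89, 1311]);
translate([496, 245, 219]) cube([1681, 89, 66]);
translate([496, 245, 1037]) cube([1681, 89, 66]);
translate([557, 334, 33]) cube([73, 19, 1130]);
translate([691, 334, 33]) cube([73, 19, 1130]);
translate([825, 334, 33]) cube([73, 19, 1130]);
translate([959, 334, 33]) cube([73, 19, 1130]);
translate([1093, 334, 33]) cube([73, 19, 1130]);
translate([1227, 334, 33]) cube([73, 19, 1130]);
translate([1361, 334, 33]) cube([73, 19, 1130]);
translate([1495, 334, 33]) cube([73, 19, 1130]);
translate([1629, 334, 33]) cube([73, 19, 1130]);
translate([1763, 334, 33]) cube([73, 19, 1130]);
translate([1897, 334, 33]) cube([73, 19, 1130]);
translate([2031, 334, 33]) cube([73, 19, 1130]);


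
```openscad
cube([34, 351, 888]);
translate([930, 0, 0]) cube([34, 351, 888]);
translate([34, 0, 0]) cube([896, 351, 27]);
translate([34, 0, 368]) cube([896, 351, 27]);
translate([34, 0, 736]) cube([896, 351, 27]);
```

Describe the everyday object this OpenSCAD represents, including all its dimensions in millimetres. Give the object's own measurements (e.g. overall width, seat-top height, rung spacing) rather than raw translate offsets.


An open bookshelf. Two side panels, each 34 mm thick, 351 mm deep and 888 mm tall, stand 964 mm apart (outside-to-outside). Between them sit 3 shelves, each 27 mm thick and 351 mm deep, spanning the full gap between the sides. The bottom shelf rests on the floor (its underside at z = 0) and the clear gap between one shelf's top and the next shelf's underside is 341 mm.


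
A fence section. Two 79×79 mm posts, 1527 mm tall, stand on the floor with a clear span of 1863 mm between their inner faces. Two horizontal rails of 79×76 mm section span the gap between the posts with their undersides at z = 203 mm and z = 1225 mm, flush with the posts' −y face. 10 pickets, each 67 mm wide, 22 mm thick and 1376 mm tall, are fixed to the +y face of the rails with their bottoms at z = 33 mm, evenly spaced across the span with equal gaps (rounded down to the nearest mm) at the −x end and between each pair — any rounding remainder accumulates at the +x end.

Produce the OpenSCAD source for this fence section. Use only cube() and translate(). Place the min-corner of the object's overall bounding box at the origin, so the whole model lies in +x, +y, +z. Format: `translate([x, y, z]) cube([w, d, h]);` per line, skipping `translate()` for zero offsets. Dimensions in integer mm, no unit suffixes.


cube([79, 79, 1527]);
translate([1942, 0, 0]) cube([79, 79, 1527]);
translate([79, 0, 203]) cube([1863, 79, 76]);
translate([79, 0, 1225]) cube([1863, 79, 76]);
translate([187, 79, 33]) cube([67, 22, 1376]);
translate([362, 79, 33]) cube([67, 22, 1376]);
translate([537, 79, 33]) cube([67, 22, 1376]);
translate([712, 79, 33]) cube([67, 22, 1376]);
translate([887, 79, 33]) cube([67, 22, 1376]);
translate([1062, 79, 33]) cube([67, 22, 1376]);
translate([1237, 79, 33]) cube([67, 22, 1376]);
translate([1412, 79, 33]) cube([67, 22, 1376]);
translate([1587, 79, 33]) cube([67, 22, 1376]);
translate([1762, 79, 33]) cube([67, 22, 1376]);
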